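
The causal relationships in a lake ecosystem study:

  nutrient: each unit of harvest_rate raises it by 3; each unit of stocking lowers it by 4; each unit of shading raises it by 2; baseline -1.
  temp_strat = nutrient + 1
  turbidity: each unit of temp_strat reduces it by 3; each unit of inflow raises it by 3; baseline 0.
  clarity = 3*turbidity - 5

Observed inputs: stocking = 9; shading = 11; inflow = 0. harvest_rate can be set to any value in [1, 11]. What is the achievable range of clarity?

Substituting into the nutrient equation gives nutrient = 3*harvest_rate - 15.
Substituting into the temp_strat equation gives temp_strat = 3*harvest_rate - 14.
So turbidity = -9*harvest_rate + 42.
Substituting into the clarity equation gives clarity = -27*harvest_rate + 121.
Linear in harvest_rate, so extremes are at the endpoints: harvest_rate = 1 gives clarity = 94; harvest_rate = 11 gives clarity = -176.

-176 to 94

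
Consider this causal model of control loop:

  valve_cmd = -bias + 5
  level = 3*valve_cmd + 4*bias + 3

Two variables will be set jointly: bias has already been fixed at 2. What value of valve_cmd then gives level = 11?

With bias held at 2:
Intervening on valve_cmd fixes its value directly, overriding its dependence on bias.
Substituting into the level equation gives level = 3*valve_cmd + 11.
Solve 3*valve_cmd + 11 = 11: valve_cmd = (11 - 11) / 3 = 0.

valve_cmd = 0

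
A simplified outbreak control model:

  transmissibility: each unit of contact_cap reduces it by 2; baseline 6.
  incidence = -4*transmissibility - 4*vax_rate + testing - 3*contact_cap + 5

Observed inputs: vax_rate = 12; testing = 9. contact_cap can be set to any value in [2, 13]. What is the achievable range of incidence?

-48 to 7

Substituting into the incidence equation gives incidence = 5*contact_cap - 58.
Linear in contact_cap, so extremes are at the endpoints: contact_cap = 2 gives incidence = -48; contact_cap = 13 gives incidence = 7.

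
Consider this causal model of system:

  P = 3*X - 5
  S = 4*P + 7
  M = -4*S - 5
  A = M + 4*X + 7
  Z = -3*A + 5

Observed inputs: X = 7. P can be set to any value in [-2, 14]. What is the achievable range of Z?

-97 to 671

Intervening on P fixes its value directly, overriding its dependence on X.
Substituting into the M equation gives M = -16*P - 33.
Substituting into the A equation gives A = -16*P + 2.
So Z = 48*P - 1.
Linear in P, so extremes are at the endpoints: P = -2 gives Z = -97; P = 14 gives Z = 671.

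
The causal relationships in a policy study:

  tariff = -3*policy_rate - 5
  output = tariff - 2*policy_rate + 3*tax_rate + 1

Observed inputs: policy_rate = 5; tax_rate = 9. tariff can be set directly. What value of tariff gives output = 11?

Intervening on tariff fixes its value directly, overriding its dependence on policy_rate.
Substituting into the output equation gives output = tariff + 18.
Solve tariff + 18 = 11: tariff = (11 - 18) / 1 = -7.

tariff = -7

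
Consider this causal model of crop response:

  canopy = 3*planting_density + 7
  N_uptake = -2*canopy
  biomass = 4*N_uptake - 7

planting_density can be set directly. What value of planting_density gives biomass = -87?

planting_density = 1

Substituting into the N_uptake equation gives N_uptake = -6*planting_density - 14.
Substituting into the biomass equation gives biomass = -24*planting_density - 63.
Solve -24*planting_density - 63 = -87: planting_density = (-87 + 63) / -24 = 1.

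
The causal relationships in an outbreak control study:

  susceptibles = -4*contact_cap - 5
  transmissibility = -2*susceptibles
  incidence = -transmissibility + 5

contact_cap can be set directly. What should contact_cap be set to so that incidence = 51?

contact_cap = -7

Substituting into the transmissibility equation gives transmissibility = 8*contact_cap + 10.
Substituting into the incidence equation gives incidence = -8*contact_cap - 5.
Solve -8*contact_cap - 5 = 51: contact_cap = (51 + 5) / -8 = -7.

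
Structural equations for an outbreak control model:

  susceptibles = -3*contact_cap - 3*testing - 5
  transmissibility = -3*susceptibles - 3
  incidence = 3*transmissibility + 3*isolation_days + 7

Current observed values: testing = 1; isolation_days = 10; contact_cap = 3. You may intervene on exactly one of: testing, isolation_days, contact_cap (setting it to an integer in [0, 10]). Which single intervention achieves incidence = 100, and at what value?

Intervening on testing: incidence = 27*testing + 154. Reaching 100 requires testing = -2, outside [0, 10].
Intervening on isolation_days: incidence = 3*isolation_days + 151. Reaching 100 requires isolation_days = -17, outside [0, 10].
Intervening on contact_cap: with other inputs at their observed values, incidence = 27*contact_cap + 100. Solving for 100 gives contact_cap = 0, within [0, 10].

set contact_cap = 0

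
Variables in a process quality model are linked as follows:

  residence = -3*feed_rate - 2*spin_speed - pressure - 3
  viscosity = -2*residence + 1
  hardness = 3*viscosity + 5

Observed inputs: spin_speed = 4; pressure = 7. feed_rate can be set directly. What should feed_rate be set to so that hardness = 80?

Substituting into the residence equation gives residence = -3*feed_rate - 18.
Substituting into the viscosity equation gives viscosity = 6*feed_rate + 37.
So hardness = 18*feed_rate + 116.
Solve 18*feed_rate + 116 = 80: feed_rate = (80 - 116) / 18 = -2.

feed_rate = -2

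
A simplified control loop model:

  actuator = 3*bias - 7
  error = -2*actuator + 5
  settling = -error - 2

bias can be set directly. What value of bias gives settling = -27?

bias = -1

Substituting into the error equation gives error = -6*bias + 19.
Substituting into the settling equation gives settling = 6*bias - 21.
Solve 6*bias - 21 = -27: bias = (-27 + 21) / 6 = -1.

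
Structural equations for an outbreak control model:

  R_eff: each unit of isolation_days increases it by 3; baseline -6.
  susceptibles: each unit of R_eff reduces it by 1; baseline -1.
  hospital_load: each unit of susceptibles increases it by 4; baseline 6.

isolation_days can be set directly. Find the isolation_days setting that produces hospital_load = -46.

isolation_days = 6

Substituting into the susceptibles equation gives susceptibles = -3*isolation_days + 5.
Substituting into the hospital_load equation gives hospital_load = -12*isolation_days + 26.
Solve -12*isolation_days + 26 = -46: isolation_days = (-46 - 26) / -12 = 6.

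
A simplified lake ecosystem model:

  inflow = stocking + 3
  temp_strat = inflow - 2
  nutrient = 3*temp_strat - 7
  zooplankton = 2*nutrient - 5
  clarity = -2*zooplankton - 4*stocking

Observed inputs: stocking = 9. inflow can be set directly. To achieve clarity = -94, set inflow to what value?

Intervening on inflow fixes its value directly, overriding its dependence on stocking.
Substituting into the nutrient equation gives nutrient = 3*inflow - 13.
Substituting into the zooplankton equation gives zooplankton = 6*inflow - 31.
This gives clarity = -12*inflow + 26.
Solve -12*inflow + 26 = -94: inflow = (-94 - 26) / -12 = 10.

inflow = 10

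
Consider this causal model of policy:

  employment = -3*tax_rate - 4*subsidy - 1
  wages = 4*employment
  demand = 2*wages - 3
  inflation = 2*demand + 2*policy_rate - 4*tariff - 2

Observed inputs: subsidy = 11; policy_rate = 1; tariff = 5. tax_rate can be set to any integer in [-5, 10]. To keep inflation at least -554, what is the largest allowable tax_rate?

tax_rate = -4

Substituting into the employment equation gives employment = -3*tax_rate - 45.
Substituting into the wages equation gives wages = -12*tax_rate - 180.
So demand = -24*tax_rate - 363.
So inflation = -48*tax_rate - 746.
Require -48*tax_rate - 746 ≥ -554, so tax_rate ≤ -4.
The largest integer in [-5, 10] satisfying this is -4.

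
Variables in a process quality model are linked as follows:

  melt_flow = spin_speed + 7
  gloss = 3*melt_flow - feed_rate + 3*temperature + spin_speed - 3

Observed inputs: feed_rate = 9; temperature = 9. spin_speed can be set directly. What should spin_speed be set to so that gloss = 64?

Substituting into the gloss equation gives gloss = 4*spin_speed + 36.
Solve 4*spin_speed + 36 = 64: spin_speed = (64 - 36) / 4 = 7.

spin_speed = 7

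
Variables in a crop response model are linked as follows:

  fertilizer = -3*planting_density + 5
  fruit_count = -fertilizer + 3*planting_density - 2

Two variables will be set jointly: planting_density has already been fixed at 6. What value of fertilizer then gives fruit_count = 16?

With planting_density held at 6:
Intervening on fertilizer fixes its value directly, overriding its dependence on planting_density.
Substituting into the fruit_count equation gives fruit_count = -fertilizer + 16.
Solve -fertilizer + 16 = 16: fertilizer = (16 - 16) / -1 = 0.

fertilizer = 0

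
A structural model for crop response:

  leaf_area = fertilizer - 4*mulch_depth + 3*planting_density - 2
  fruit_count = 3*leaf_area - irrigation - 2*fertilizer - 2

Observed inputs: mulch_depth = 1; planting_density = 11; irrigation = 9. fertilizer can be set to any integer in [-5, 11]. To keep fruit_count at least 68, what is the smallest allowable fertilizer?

fertilizer = -2

Substituting into the leaf_area equation gives leaf_area = fertilizer + 27.
Substituting into the fruit_count equation gives fruit_count = fertilizer + 70.
Require fertilizer + 70 ≥ 68, so fertilizer ≥ -2.
The smallest integer in [-5, 11] satisfying this is -2.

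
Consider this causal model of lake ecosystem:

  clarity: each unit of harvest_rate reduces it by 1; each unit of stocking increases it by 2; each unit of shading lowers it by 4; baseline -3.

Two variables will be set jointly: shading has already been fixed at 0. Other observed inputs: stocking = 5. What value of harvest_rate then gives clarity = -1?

With shading held at 0:
Substituting into the clarity equation gives clarity = -harvest_rate + 7.
Solve -harvest_rate + 7 = -1: harvest_rate = (-1 - 7) / -1 = 8.

harvest_rate = 8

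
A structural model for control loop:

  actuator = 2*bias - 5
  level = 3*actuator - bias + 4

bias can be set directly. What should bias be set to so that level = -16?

bias = -1

Substituting into the level equation gives level = 5*bias - 11.
Solve 5*bias - 11 = -16: bias = (-16 + 11) / 5 = -1.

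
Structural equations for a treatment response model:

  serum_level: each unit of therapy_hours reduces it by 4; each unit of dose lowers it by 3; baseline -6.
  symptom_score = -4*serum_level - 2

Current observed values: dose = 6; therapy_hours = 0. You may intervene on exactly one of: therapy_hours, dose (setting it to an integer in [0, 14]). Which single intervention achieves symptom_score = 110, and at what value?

set therapy_hours = 1

Intervening on therapy_hours: with other inputs at their observed values, symptom_score = 16*therapy_hours + 94. Solving for 110 gives therapy_hours = 1, within [0, 14].
Intervening on dose: symptom_score = 12*dose + 22. Reaching 110 requires dose = 22/3, not an integer.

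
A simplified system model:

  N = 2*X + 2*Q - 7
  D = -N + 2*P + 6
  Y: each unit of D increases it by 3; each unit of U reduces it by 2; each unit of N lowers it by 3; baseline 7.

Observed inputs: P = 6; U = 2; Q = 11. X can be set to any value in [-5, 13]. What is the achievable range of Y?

-189 to 27

Substituting into the N equation gives N = 2*X + 15.
D becomes -2*X + 3.
This gives Y = -12*X - 33.
Linear in X, so extremes are at the endpoints: X = -5 gives Y = 27; X = 13 gives Y = -189.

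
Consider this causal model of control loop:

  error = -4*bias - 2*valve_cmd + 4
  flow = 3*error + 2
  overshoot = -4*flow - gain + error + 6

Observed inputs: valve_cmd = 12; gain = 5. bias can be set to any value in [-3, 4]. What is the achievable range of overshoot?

81 to 389

Substituting into the error equation gives error = -4*bias - 20.
This gives flow = -12*bias - 58.
This gives overshoot = 44*bias + 213.
Linear in bias, so extremes are at the endpoints: bias = -3 gives overshoot = 81; bias = 4 gives overshoot = 389.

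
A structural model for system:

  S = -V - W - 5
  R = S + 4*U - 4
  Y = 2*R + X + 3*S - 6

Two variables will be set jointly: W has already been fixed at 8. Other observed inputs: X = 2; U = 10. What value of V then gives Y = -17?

V = 4

With W held at 8:
Substituting into the S equation gives S = -V - 13.
This gives R = -V + 23.
This gives Y = -5*V + 3.
Solve -5*V + 3 = -17: V = (-17 - 3) / -5 = 4.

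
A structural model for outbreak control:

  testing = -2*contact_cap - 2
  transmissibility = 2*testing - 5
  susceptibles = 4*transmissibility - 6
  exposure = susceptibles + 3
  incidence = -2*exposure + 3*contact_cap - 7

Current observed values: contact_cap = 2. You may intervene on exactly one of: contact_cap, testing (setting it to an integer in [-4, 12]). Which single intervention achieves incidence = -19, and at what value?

set testing = 4

Intervening on contact_cap: incidence = 35*contact_cap + 71. Reaching -19 requires contact_cap = -18/7, not an integer.
Intervening on testing: with other inputs at their observed values, incidence = -16*testing + 45. Solving for -19 gives testing = 4, within [-4, 12].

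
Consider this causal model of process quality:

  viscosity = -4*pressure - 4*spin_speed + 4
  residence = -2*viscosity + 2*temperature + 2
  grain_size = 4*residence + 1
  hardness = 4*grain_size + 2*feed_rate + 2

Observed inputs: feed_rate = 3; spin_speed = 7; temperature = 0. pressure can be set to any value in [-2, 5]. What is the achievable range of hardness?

Substituting into the viscosity equation gives viscosity = -4*pressure - 24.
So residence = 8*pressure + 50.
Substituting into the grain_size equation gives grain_size = 32*pressure + 201.
hardness becomes 128*pressure + 812.
Linear in pressure, so extremes are at the endpoints: pressure = -2 gives hardness = 556; pressure = 5 gives hardness = 1452.

556 to 1452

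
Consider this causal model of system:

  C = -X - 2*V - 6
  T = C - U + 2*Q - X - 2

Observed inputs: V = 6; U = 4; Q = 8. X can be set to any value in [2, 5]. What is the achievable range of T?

Substituting into the C equation gives C = -X - 18.
Substituting into the T equation gives T = -2*X - 8.
Linear in X, so extremes are at the endpoints: X = 2 gives T = -12; X = 5 gives T = -18.

-18 to -12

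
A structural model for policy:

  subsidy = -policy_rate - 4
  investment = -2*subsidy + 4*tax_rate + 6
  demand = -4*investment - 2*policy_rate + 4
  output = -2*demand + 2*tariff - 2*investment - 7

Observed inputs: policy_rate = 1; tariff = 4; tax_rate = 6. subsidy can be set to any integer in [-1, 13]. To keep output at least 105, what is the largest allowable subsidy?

subsidy = 6

Intervening on subsidy fixes its value directly, overriding its dependence on policy_rate.
Substituting into the investment equation gives investment = -2*subsidy + 30.
So demand = 8*subsidy - 118.
So output = -12*subsidy + 177.
Require -12*subsidy + 177 ≥ 105, so subsidy ≤ 6.
The largest integer in [-1, 13] satisfying this is 6.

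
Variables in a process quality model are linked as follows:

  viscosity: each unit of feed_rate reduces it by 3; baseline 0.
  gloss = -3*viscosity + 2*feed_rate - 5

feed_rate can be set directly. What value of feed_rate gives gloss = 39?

Substituting into the gloss equation gives gloss = 11*feed_rate - 5.
Solve 11*feed_rate - 5 = 39: feed_rate = (39 + 5) / 11 = 4.

feed_rate = 4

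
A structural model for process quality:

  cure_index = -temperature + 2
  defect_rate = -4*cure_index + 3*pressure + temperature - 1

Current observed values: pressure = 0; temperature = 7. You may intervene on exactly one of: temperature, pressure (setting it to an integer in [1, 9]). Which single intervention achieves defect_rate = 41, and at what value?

Intervening on temperature: defect_rate = 5*temperature - 9. Reaching 41 requires temperature = 10, outside [1, 9].
Intervening on pressure: with other inputs at their observed values, defect_rate = 3*pressure + 26. Solving for 41 gives pressure = 5, within [1, 9].

set pressure = 5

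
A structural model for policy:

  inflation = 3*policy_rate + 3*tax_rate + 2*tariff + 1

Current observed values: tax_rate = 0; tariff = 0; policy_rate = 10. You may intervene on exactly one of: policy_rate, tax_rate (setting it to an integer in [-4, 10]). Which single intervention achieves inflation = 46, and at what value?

Intervening on policy_rate: inflation = 3*policy_rate + 1. Reaching 46 requires policy_rate = 15, outside [-4, 10].
Intervening on tax_rate: with other inputs at their observed values, inflation = 3*tax_rate + 31. Solving for 46 gives tax_rate = 5, within [-4, 10].

set tax_rate = 5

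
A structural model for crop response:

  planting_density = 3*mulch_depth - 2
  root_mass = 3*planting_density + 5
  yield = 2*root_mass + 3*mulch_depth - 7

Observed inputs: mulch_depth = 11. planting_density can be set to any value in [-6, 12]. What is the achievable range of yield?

Intervening on planting_density fixes its value directly, overriding its dependence on mulch_depth.
Substituting into the yield equation gives yield = 6*planting_density + 36.
Linear in planting_density, so extremes are at the endpoints: planting_density = -6 gives yield = 0; planting_density = 12 gives yield = 108.

0 to 108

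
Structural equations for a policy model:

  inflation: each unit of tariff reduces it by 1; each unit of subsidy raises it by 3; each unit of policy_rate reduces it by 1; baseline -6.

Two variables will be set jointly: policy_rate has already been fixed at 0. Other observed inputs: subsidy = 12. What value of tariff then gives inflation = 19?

With policy_rate held at 0:
Substituting into the inflation equation gives inflation = -tariff + 30.
Solve -tariff + 30 = 19: tariff = (19 - 30) / -1 = 11.

tariff = 11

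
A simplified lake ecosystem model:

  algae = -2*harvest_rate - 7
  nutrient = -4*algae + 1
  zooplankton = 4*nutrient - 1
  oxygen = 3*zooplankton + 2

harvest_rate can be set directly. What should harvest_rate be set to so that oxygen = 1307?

Substituting into the nutrient equation gives nutrient = 8*harvest_rate + 29.
Substituting into the zooplankton equation gives zooplankton = 32*harvest_rate + 115.
Substituting into the oxygen equation gives oxygen = 96*harvest_rate + 347.
Solve 96*harvest_rate + 347 = 1307: harvest_rate = (1307 - 347) / 96 = 10.

harvest_rate = 10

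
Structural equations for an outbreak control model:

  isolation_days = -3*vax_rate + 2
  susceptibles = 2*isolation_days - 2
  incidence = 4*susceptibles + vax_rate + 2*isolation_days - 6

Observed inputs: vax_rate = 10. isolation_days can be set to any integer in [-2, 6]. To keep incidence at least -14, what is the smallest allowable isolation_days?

isolation_days = -1

Intervening on isolation_days fixes its value directly, overriding its dependence on vax_rate.
Substituting into the incidence equation gives incidence = 10*isolation_days - 4.
Require 10*isolation_days - 4 ≥ -14, so isolation_days ≥ -1.
The smallest integer in [-2, 6] satisfying this is -1.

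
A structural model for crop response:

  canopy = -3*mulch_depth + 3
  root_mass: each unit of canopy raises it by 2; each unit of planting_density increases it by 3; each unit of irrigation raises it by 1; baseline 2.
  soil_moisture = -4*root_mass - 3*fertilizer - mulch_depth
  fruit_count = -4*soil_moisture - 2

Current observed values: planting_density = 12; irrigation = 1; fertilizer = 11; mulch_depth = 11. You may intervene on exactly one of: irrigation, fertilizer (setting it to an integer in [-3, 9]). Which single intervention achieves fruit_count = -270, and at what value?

set fertilizer = 2

Intervening on irrigation: fruit_count = 16*irrigation - 178. Reaching -270 requires irrigation = -23/4, not an integer.
Intervening on fertilizer: with other inputs at their observed values, fruit_count = 12*fertilizer - 294. Solving for -270 gives fertilizer = 2, within [-3, 9].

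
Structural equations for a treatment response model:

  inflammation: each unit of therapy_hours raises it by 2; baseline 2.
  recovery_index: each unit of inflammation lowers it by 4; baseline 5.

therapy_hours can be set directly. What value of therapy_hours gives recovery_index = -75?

therapy_hours = 9

Substituting into the recovery_index equation gives recovery_index = -8*therapy_hours - 3.
Solve -8*therapy_hours - 3 = -75: therapy_hours = (-75 + 3) / -8 = 9.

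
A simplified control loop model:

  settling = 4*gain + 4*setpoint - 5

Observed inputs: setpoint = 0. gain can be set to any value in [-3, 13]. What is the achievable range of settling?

Substituting into the settling equation gives settling = 4*gain - 5.
Linear in gain, so extremes are at the endpoints: gain = -3 gives settling = -17; gain = 13 gives settling = 47.

-17 to 47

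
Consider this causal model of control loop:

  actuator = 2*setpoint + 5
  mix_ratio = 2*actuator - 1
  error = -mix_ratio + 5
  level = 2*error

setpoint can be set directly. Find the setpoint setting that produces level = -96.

Substituting into the mix_ratio equation gives mix_ratio = 4*setpoint + 9.
So error = -4*setpoint - 4.
Substituting into the level equation gives level = -8*setpoint - 8.
Solve -8*setpoint - 8 = -96: setpoint = (-96 + 8) / -8 = 11.

setpoint = 11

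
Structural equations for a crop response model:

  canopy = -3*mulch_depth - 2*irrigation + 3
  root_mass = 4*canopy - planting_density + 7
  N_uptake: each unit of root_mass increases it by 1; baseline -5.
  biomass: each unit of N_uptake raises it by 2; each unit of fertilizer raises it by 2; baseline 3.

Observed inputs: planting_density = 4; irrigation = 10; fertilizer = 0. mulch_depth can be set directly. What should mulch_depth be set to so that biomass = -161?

Substituting into the canopy equation gives canopy = -3*mulch_depth - 17.
Substituting into the root_mass equation gives root_mass = -12*mulch_depth - 65.
Substituting into the N_uptake equation gives N_uptake = -12*mulch_depth - 70.
So biomass = -24*mulch_depth - 137.
Solve -24*mulch_depth - 137 = -161: mulch_depth = (-161 + 137) / -24 = 1.

mulch_depth = 1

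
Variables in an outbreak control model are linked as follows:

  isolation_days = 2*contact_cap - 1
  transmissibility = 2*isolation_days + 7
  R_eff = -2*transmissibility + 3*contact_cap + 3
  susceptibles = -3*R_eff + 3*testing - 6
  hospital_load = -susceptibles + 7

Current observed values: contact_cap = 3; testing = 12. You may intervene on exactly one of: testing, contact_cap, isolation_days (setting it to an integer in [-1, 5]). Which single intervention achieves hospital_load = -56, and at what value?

set testing = 1

Intervening on testing: with other inputs at their observed values, hospital_load = -3*testing - 53. Solving for -56 gives testing = 1, within [-1, 5].
Intervening on contact_cap: hospital_load = -15*contact_cap - 44. Reaching -56 requires contact_cap = 4/5, not an integer.
Intervening on isolation_days: hospital_load = -12*isolation_days - 29. Reaching -56 requires isolation_days = 9/4, not an integer.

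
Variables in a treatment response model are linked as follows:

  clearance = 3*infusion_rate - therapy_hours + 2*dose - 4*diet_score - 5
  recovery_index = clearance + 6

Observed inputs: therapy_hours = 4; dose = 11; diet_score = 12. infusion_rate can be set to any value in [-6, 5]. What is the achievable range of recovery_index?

Substituting into the clearance equation gives clearance = 3*infusion_rate - 35.
Substituting into the recovery_index equation gives recovery_index = 3*infusion_rate - 29.
Linear in infusion_rate, so extremes are at the endpoints: infusion_rate = -6 gives recovery_index = -47; infusion_rate = 5 gives recovery_index = -14.

-47 to -14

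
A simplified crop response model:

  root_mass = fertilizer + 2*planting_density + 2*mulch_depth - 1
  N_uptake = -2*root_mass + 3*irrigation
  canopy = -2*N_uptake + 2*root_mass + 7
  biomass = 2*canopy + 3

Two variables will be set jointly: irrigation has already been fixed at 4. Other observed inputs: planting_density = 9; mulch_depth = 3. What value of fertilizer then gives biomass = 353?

With irrigation held at 4:
Substituting into the root_mass equation gives root_mass = fertilizer + 23.
So N_uptake = -2*fertilizer - 34.
This gives canopy = 6*fertilizer + 121.
Substituting into the biomass equation gives biomass = 12*fertilizer + 245.
Solve 12*fertilizer + 245 = 353: fertilizer = (353 - 245) / 12 = 9.

fertilizer = 9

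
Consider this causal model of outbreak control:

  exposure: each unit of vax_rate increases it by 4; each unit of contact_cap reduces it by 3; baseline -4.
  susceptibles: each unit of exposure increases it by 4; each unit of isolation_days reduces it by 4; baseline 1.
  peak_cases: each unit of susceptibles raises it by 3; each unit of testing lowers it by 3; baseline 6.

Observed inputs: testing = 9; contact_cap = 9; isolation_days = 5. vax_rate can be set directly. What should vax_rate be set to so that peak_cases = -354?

Substituting into the exposure equation gives exposure = 4*vax_rate - 31.
Substituting into the susceptibles equation gives susceptibles = 16*vax_rate - 143.
This gives peak_cases = 48*vax_rate - 450.
Solve 48*vax_rate - 450 = -354: vax_rate = (-354 + 450) / 48 = 2.

vax_rate = 2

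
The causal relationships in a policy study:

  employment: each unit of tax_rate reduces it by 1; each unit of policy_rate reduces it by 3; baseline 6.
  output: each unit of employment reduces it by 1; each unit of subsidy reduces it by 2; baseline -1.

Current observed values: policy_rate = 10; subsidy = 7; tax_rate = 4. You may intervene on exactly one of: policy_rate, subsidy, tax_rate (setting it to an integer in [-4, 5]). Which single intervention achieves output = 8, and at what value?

set tax_rate = -1

Intervening on policy_rate: output = 3*policy_rate - 17. Reaching 8 requires policy_rate = 25/3, not an integer.
Intervening on subsidy: output = -2*subsidy + 27. Reaching 8 requires subsidy = 19/2, not an integer.
Intervening on tax_rate: with other inputs at their observed values, output = tax_rate + 9. Solving for 8 gives tax_rate = -1, within [-4, 5].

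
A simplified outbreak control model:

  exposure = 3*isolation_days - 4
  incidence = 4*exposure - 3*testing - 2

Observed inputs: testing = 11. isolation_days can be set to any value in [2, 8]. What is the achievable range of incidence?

-27 to 45

Substituting into the incidence equation gives incidence = 12*isolation_days - 51.
Linear in isolation_days, so extremes are at the endpoints: isolation_days = 2 gives incidence = -27; isolation_days = 8 gives incidence = 45.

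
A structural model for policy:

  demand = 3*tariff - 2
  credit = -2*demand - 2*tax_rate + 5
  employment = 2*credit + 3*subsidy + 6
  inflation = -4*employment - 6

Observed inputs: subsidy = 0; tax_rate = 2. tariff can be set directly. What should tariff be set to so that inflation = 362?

Substituting into the credit equation gives credit = -6*tariff + 5.
Substituting into the employment equation gives employment = -12*tariff + 16.
Substituting into the inflation equation gives inflation = 48*tariff - 70.
Solve 48*tariff - 70 = 362: tariff = (362 + 70) / 48 = 9.

tariff = 9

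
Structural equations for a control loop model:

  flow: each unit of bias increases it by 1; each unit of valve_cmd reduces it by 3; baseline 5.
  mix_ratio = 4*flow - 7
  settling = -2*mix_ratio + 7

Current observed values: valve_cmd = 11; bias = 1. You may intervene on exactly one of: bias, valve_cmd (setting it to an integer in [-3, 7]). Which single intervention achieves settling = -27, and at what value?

set valve_cmd = 0

Intervening on bias: settling = -8*bias + 245. Reaching -27 requires bias = 34, outside [-3, 7].
Intervening on valve_cmd: with other inputs at their observed values, settling = 24*valve_cmd - 27. Solving for -27 gives valve_cmd = 0, within [-3, 7].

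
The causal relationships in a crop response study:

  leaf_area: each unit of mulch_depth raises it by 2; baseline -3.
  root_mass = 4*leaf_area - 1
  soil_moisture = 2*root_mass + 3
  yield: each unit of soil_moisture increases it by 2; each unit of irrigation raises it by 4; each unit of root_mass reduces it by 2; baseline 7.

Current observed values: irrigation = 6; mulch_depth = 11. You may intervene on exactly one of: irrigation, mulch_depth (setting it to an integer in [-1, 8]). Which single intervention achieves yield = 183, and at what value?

Intervening on irrigation: with other inputs at their observed values, yield = 4*irrigation + 163. Solving for 183 gives irrigation = 5, within [-1, 8].
Intervening on mulch_depth: yield = 16*mulch_depth + 11. Reaching 183 requires mulch_depth = 43/4, not an integer.

set irrigation = 5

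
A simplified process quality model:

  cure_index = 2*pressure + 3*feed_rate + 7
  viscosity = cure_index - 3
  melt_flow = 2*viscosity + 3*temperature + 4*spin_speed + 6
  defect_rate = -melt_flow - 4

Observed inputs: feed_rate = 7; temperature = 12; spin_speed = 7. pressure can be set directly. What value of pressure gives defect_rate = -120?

Substituting into the cure_index equation gives cure_index = 2*pressure + 28.
viscosity becomes 2*pressure + 25.
Substituting into the melt_flow equation gives melt_flow = 4*pressure + 120.
defect_rate becomes -4*pressure - 124.
Solve -4*pressure - 124 = -120: pressure = (-120 + 124) / -4 = -1.

pressure = -1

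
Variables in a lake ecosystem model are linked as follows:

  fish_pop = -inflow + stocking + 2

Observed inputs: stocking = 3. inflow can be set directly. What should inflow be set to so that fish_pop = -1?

inflow = 6

Substituting into the fish_pop equation gives fish_pop = -inflow + 5.
Solve -inflow + 5 = -1: inflow = (-1 - 5) / -1 = 6.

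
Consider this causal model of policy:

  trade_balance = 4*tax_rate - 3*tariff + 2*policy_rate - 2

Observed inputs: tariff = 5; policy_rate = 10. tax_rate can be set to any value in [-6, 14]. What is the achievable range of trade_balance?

-21 to 59

Substituting into the trade_balance equation gives trade_balance = 4*tax_rate + 3.
Linear in tax_rate, so extremes are at the endpoints: tax_rate = -6 gives trade_balance = -21; tax_rate = 14 gives trade_balance = 59.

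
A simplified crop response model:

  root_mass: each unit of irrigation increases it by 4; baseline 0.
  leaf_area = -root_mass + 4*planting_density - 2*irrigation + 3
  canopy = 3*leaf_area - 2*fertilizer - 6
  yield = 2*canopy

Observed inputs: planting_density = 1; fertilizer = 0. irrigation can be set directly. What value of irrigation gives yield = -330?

Substituting into the leaf_area equation gives leaf_area = -6*irrigation + 7.
So canopy = -18*irrigation + 15.
yield becomes -36*irrigation + 30.
Solve -36*irrigation + 30 = -330: irrigation = (-330 - 30) / -36 = 10.

irrigation = 10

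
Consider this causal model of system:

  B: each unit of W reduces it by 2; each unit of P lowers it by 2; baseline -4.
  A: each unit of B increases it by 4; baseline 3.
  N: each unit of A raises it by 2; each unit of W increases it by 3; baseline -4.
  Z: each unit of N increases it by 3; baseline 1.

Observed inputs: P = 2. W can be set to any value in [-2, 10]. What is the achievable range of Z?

-575 to -107

Substituting into the B equation gives B = -2*W - 8.
So A = -8*W - 29.
This gives N = -13*W - 62.
This gives Z = -39*W - 185.
Linear in W, so extremes are at the endpoints: W = -2 gives Z = -107; W = 10 gives Z = -575.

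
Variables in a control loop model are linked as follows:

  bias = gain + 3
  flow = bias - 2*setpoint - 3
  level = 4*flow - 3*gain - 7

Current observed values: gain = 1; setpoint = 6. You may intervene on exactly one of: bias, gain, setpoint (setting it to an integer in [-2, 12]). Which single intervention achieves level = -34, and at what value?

Intervening on bias: with other inputs at their observed values, level = 4*bias - 70. Solving for -34 gives bias = 9, within [-2, 12].
Intervening on gain: level = gain - 55. Reaching -34 requires gain = 21, outside [-2, 12].
Intervening on setpoint: level = -8*setpoint - 6. Reaching -34 requires setpoint = 7/2, not an integer.

set bias = 9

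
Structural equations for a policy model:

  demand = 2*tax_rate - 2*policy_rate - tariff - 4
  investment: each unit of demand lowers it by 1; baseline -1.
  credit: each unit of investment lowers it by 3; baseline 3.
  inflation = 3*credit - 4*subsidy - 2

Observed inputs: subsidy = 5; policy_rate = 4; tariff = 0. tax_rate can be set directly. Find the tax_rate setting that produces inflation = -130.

Substituting into the demand equation gives demand = 2*tax_rate - 12.
So investment = -2*tax_rate + 11.
Substituting into the credit equation gives credit = 6*tax_rate - 30.
This gives inflation = 18*tax_rate - 112.
Solve 18*tax_rate - 112 = -130: tax_rate = (-130 + 112) / 18 = -1.

tax_rate = -1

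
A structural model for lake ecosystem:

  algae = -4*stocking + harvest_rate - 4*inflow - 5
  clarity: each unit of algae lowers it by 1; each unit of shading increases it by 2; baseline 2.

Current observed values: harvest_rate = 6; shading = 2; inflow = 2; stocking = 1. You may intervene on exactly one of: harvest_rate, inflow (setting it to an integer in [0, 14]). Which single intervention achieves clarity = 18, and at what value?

Intervening on harvest_rate: with other inputs at their observed values, clarity = -harvest_rate + 23. Solving for 18 gives harvest_rate = 5, within [0, 14].
Intervening on inflow: clarity = 4*inflow + 9. Reaching 18 requires inflow = 9/4, not an integer.

set harvest_rate = 5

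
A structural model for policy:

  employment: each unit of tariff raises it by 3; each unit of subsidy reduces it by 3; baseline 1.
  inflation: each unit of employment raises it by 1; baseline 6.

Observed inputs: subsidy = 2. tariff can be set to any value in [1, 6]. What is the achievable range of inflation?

Substituting into the employment equation gives employment = 3*tariff - 5.
inflation becomes 3*tariff + 1.
Linear in tariff, so extremes are at the endpoints: tariff = 1 gives inflation = 4; tariff = 6 gives inflation = 19.

4 to 19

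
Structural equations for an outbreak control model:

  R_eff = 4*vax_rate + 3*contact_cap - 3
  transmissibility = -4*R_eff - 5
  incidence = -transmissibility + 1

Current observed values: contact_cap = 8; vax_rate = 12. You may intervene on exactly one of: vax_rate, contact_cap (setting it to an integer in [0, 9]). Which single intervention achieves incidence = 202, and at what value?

Intervening on vax_rate: with other inputs at their observed values, incidence = 16*vax_rate + 90. Solving for 202 gives vax_rate = 7, within [0, 9].
Intervening on contact_cap: incidence = 12*contact_cap + 186. Reaching 202 requires contact_cap = 4/3, not an integer.

set vax_rate = 7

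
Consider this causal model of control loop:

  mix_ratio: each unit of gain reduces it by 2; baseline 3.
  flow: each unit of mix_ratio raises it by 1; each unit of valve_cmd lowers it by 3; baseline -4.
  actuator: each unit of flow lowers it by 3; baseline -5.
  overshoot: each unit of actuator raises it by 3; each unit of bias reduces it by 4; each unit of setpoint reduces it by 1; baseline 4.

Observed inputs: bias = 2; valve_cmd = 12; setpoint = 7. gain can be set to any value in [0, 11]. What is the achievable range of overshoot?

Substituting into the flow equation gives flow = -2*gain - 37.
Substituting into the actuator equation gives actuator = 6*gain + 106.
overshoot becomes 18*gain + 307.
Linear in gain, so extremes are at the endpoints: gain = 0 gives overshoot = 307; gain = 11 gives overshoot = 505.

307 to 505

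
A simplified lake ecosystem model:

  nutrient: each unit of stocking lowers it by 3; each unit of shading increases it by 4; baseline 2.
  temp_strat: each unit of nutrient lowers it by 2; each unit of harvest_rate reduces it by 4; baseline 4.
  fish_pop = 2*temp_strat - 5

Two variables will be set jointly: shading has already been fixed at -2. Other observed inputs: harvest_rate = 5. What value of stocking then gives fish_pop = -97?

With shading held at -2:
Substituting into the nutrient equation gives nutrient = -3*stocking - 6.
Substituting into the temp_strat equation gives temp_strat = 6*stocking - 4.
So fish_pop = 12*stocking - 13.
Solve 12*stocking - 13 = -97: stocking = (-97 + 13) / 12 = -7.

stocking = -7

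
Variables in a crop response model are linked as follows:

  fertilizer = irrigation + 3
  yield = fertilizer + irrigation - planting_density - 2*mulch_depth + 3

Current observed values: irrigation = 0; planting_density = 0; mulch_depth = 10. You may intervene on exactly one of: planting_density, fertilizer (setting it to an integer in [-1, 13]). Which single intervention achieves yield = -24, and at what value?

set planting_density = 10

Intervening on planting_density: with other inputs at their observed values, yield = -planting_density - 14. Solving for -24 gives planting_density = 10, within [-1, 13].
Intervening on fertilizer: yield = fertilizer - 17. Reaching -24 requires fertilizer = -7, outside [-1, 13].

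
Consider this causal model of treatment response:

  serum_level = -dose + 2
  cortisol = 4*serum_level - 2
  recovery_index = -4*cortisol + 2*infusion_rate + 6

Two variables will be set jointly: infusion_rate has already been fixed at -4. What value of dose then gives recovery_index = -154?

dose = -8

With infusion_rate held at -4:
Substituting into the cortisol equation gives cortisol = -4*dose + 6.
Substituting into the recovery_index equation gives recovery_index = 16*dose - 26.
Solve 16*dose - 26 = -154: dose = (-154 + 26) / 16 = -8.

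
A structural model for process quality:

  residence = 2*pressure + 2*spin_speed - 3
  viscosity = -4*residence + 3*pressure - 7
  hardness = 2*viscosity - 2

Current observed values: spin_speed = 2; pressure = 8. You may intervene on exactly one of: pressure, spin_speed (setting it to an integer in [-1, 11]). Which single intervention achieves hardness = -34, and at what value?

set pressure = 1

Intervening on pressure: with other inputs at their observed values, hardness = -10*pressure - 24. Solving for -34 gives pressure = 1, within [-1, 11].
Intervening on spin_speed: hardness = -16*spin_speed - 72. Reaching -34 requires spin_speed = -19/8, not an integer.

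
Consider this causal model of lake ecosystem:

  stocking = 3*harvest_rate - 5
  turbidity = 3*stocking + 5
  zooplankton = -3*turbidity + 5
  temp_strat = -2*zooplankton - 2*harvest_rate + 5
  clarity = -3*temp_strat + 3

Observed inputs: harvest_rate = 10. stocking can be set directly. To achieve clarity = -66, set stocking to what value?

Intervening on stocking fixes its value directly, overriding its dependence on harvest_rate.
Substituting into the zooplankton equation gives zooplankton = -9*stocking - 10.
Substituting into the temp_strat equation gives temp_strat = 18*stocking + 5.
Substituting into the clarity equation gives clarity = -54*stocking - 12.
Solve -54*stocking - 12 = -66: stocking = (-66 + 12) / -54 = 1.

stocking = 1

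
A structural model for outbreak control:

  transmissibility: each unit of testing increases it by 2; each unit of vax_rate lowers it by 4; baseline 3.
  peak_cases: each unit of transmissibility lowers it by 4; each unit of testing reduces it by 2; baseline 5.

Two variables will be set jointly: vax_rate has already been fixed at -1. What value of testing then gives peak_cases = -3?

With vax_rate held at -1:
Substituting into the transmissibility equation gives transmissibility = 2*testing + 7.
So peak_cases = -10*testing - 23.
Solve -10*testing - 23 = -3: testing = (-3 + 23) / -10 = -2.

testing = -2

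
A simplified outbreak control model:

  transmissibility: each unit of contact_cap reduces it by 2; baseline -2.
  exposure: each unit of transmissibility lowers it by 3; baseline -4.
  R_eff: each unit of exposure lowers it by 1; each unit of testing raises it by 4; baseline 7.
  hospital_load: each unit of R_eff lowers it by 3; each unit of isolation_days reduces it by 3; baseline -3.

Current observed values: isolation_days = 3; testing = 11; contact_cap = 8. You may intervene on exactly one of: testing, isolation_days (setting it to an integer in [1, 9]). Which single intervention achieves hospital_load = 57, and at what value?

Intervening on testing: with other inputs at their observed values, hospital_load = -12*testing + 117. Solving for 57 gives testing = 5, within [1, 9].
Intervening on isolation_days: hospital_load = -3*isolation_days - 6. Reaching 57 requires isolation_days = -21, outside [1, 9].

set testing = 5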